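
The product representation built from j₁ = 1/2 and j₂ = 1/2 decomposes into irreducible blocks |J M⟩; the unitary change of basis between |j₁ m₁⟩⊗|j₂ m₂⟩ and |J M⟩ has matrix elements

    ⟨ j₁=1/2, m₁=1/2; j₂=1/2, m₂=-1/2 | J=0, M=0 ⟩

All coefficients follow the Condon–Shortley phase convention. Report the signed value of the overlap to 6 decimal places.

+0.707107  (= +√(1/2))

triangle: 1!*0!*0!/2! = 1/2
(j±m)!: 1!*0!*0!*1!*0!*0! = 1
prefactor² = (2J+1)*Δ*N² = 1/2
  k=0: +1/(0!*1!*0!*0!*0!*0!) = 1
Σ = 1  ⇒  CG² = 1/2*1² = 1/2
CG = +√(1/2) = +0.707107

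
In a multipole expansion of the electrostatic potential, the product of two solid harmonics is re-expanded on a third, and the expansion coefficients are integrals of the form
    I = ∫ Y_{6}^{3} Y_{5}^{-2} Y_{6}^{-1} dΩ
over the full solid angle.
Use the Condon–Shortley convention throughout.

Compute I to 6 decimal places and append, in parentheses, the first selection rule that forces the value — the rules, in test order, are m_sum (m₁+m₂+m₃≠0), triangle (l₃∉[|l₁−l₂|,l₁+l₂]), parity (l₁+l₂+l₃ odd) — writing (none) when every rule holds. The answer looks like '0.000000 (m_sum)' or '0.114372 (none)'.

l₁+l₂+l₃=17 is odd: 3j(l;000)=0 ⇒ I=0

0.000000 (parity)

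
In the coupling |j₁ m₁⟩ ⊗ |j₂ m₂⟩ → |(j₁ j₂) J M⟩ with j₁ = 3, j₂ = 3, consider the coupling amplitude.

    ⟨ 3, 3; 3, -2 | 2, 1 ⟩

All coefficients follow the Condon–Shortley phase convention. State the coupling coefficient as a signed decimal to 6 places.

triangle: 4!×2!×2!/9! = 96/362880
(j±m)!: 6!×0!×1!×5!×3!×1! = 518400
prefactor² = (2J+1)×Δ×N² = 4800/7
  k=0: +1/(0!×4!×0!×1!×2!×1!) = 1/48
Σ = 1/48  ⇒  CG² = 4800/7×(1/48)² = 25/84
CG = +√(25/84) = +0.545545

+√(25/84) = +0.545545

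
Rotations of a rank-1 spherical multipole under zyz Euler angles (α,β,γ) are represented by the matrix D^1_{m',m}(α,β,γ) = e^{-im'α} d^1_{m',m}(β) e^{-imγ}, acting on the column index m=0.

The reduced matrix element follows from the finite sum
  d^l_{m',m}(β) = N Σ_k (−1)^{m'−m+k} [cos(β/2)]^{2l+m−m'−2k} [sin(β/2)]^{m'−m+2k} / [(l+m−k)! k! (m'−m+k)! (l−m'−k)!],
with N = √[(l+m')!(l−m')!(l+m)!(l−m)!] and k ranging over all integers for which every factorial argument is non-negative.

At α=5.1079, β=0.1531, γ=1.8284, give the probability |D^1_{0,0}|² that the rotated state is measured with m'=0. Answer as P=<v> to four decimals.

P=0.9767

First d^1_{0,0}(β=0.1531), then the phase factors e^{-i(0)α} and e^{-i(0)γ}:
Half-angle: c=0.997071, s=0.076475. N=√(1·1·1·1)=1.000000
k∈{0,1} keeps every argument non-negative
  k=0: (−1)^0·1.0000/(1)·0.9971^2·0.0765^0 = +0.994152
  k=1: (−1)^1·1.0000/(1)·0.9971^0·0.0765^2 = -0.005848
d^1_{0,0}(0.1531) = +0.994152 -0.005848 = +0.988303
|D^1_{0,0}|² = |d^1_{0,0}(β)|² = (+0.988303)² = 0.976743 (the z-rotation phases have unit modulus)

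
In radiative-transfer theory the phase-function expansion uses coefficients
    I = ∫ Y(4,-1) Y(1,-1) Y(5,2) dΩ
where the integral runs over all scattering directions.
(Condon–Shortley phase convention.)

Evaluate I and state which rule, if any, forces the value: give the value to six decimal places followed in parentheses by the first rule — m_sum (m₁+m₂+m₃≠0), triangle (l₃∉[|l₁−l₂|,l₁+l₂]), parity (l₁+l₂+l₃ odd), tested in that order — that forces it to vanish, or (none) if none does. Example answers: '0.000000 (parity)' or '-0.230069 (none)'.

m-sum 0 ✓  L=10 even ✓  3≤5≤5 ✓
Π(2lᵢ+1) = 9×3×11 = 297
triangle coeff Δ(4,1,5) = 1/495
Σ_t [0,0]: t=0:+1/576 = 1/576
(3j)²=5/99 [(4 1 5; 0 0 0)], sign=-1
Σ_t [0,0]: t=0:+1/1440 = 1/1440
(3j)²=7/165 [(4 1 5; -1 -1 2)], sign=-1
⇒ 4πI² = 7/11
I = (+1)√(7/11/(4π)) = 0.22503380
No selection rule forces the value: the integral is nonzero (none).

0.225034 (none)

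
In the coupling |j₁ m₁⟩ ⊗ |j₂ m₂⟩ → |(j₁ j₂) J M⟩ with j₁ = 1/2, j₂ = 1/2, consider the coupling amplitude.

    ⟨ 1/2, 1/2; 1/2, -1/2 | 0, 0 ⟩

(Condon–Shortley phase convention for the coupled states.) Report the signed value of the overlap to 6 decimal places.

j₁+j₂−J=1  J+j₁−j₂=0  J−j₁+j₂=0  j₁+j₂+J+1=2
(j₁±m₁, j₂±m₂, J±M) = (1,0,0,1,0,0)
P² = 1/2
sum k=0..0:
  [0] +1/1 = 1
S = 1
C² = P²·S² = 1/2 ; C = +0.707107

+0.707107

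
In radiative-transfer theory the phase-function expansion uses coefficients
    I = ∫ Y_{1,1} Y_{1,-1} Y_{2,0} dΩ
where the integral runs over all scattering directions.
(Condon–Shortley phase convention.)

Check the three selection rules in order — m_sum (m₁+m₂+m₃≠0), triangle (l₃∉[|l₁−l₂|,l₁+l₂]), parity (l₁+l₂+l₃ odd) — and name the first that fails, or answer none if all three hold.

m₁+m₂+m₃ = 1 − 1 + 0 = 0  ✓
triangle: |1−1|=0 ≤ l₃=2 ≤ 1+1=2  ✓
parity: l₁+l₂+l₃ = 4 is even  ✓

none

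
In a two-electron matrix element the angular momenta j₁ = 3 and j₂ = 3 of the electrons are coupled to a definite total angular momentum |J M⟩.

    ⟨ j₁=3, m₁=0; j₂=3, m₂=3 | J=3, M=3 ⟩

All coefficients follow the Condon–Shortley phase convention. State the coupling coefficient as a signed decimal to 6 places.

j₁+j₂−J=3  J+j₁−j₂=3  J−j₁+j₂=3  j₁+j₂+J+1=10
(j₁±m₁, j₂±m₂, J±M) = (3,3,6,0,6,0)
P² = 7776
sum k=3..3:
  [3] −1/216 = -1/216
S = -1/216
C² = P²·S² = 1/6 ; C = -0.408248

-0.408248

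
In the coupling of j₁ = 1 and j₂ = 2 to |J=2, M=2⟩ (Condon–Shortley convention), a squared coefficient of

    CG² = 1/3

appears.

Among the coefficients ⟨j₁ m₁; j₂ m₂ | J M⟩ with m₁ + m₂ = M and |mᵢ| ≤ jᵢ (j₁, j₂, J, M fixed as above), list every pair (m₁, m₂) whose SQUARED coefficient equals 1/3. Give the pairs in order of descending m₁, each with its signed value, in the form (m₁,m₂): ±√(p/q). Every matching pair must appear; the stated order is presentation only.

(1,1): +√(1/3)

Admissible pairs with m₁+m₂ = M = 2: (0,2), (1,1)
  (m₁,m₂)=(1,1): CG² = 1/3, CG = +√(1/3)   ← matches the target
  (m₁,m₂)=(0,2): CG² = 2/3, CG = −√(2/3)
Pairs with CG² = 1/3: (1,1): +√(1/3)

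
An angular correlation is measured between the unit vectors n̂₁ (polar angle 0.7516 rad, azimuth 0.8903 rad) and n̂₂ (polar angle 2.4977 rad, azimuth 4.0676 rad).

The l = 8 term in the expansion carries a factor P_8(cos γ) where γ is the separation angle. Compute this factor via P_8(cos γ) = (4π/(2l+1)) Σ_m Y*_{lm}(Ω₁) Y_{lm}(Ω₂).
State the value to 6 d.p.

Term-by-term m-sum for l=8 (normalisation 4π/17 = 0.739198):
  m=-8: (0.01627 + 0.01812j) × (0.00375 - 0.00784j) = 0.00020 - 0.00006j  (running Σ = 0.00020 - 0.00006j)
  m=-7: (0.10410 - 0.00532j) × (0.04541 - 0.00915j) = 0.00468 - 0.00119j  (running Σ = 0.00488 - 0.00125j)
  m=-6: (0.15734 - 0.21606j) × (0.11311 + 0.10065j) = 0.03954 - 0.00860j  (running Σ = 0.04443 - 0.00986j)
  m=-5: (-0.11387 - 0.42652j) × (-0.02750 + 0.33321j) = 0.14525 - 0.02621j  (running Σ = 0.18968 - 0.03607j)
  m=-4: (-0.37884 - 0.16900j) × (-0.40744 + 0.25683j) = 0.19776 - 0.02844j  (running Σ = 0.38743 - 0.06451j)
  m=-3: (-0.04228 + 0.02151j) × (-0.32846 - 0.12497j) = 0.01658 - 0.00178j  (running Σ = 0.40401 - 0.06629j)
  m=-2: (0.07457 - 0.35018j) × (0.03148 + 0.10897j) = 0.04051 - 0.00290j  (running Σ = 0.44452 - 0.06919j)
  m=-1: (-0.14422 - 0.17816j) × (-0.24852 + 0.33047j) = 0.09472 - 0.00338j  (running Σ = 0.53924 - 0.07257j)
  m=0: (0.29521 + 0.00000j) × (-0.01800 + 0.00000j) = -0.00531 + 0.00000j  (running Σ = 0.53392 - 0.07257j)
  m=1: (0.14422 - 0.17816j) × (0.24852 + 0.33047j) = 0.09472 + 0.00338j  (running Σ = 0.62864 - 0.06919j)
  m=2: (0.07457 + 0.35018j) × (0.03148 - 0.10897j) = 0.04051 + 0.00290j  (running Σ = 0.66915 - 0.06629j)
  m=3: (0.04228 + 0.02151j) × (0.32846 - 0.12497j) = 0.01658 + 0.00178j  (running Σ = 0.68573 - 0.06451j)
  m=4: (-0.37884 + 0.16900j) × (-0.40744 - 0.25683j) = 0.19776 + 0.02844j  (running Σ = 0.88348 - 0.03607j)
  m=5: (0.11387 - 0.42652j) × (0.02750 + 0.33321j) = 0.14525 + 0.02621j  (running Σ = 1.02874 - 0.00986j)
  m=6: (0.15734 + 0.21606j) × (0.11311 - 0.10065j) = 0.03954 + 0.00860j  (running Σ = 1.06828 - 0.00125j)
  m=7: (-0.10410 - 0.00532j) × (-0.04541 - 0.00915j) = 0.00468 + 0.00119j  (running Σ = 1.07296 - 0.00006j)
  m=8: (0.01627 - 0.01812j) × (0.00375 + 0.00784j) = 0.00020 + 0.00006j  (running Σ = 1.07316 + 0.00000j)
Total Σ_m = 1.07316 + 0.00000j. Multiply by 0.739198: 0.79328 + 0.00000j. P_8(cos γ) = 0.793279

0.793279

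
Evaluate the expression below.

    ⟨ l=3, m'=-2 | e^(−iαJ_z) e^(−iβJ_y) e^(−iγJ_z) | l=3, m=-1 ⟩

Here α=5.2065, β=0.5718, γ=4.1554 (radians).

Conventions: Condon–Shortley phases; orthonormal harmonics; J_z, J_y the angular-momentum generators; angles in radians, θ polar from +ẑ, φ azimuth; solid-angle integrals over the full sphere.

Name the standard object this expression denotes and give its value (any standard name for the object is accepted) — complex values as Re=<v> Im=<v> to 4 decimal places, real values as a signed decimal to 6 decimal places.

Wigner D-matrix element, Re=-0.2506 Im=0.5448

This is a Wigner D-matrix element — the rotation-matrix element ⟨l m'| R(α,β,γ) |l m⟩ in the angular-momentum basis.
First d^3_{-2,-1}(β=0.5718), then the phase factors e^{-i(-2)α} and e^{-i(-1)γ}:
Half-angle: c=0.959408, s=0.282021. N=√(1·120·2·24)=75.894664
Admissible k: 1..2 (factorial args all ≥0)
  k=1: (−1)^0·75.8947/(24)·0.9594^5·0.2820^1 = +0.724934
  k=2: (−1)^1·75.8947/(12)·0.9594^3·0.2820^3 = -0.125281
d^3_{-2,-1}(0.5718) = +0.724934 -0.125281 = +0.599653
D = (-0.550175-0.835049i)·(+0.599653)·(-0.528633-0.848851i) = -0.250650+0.544756i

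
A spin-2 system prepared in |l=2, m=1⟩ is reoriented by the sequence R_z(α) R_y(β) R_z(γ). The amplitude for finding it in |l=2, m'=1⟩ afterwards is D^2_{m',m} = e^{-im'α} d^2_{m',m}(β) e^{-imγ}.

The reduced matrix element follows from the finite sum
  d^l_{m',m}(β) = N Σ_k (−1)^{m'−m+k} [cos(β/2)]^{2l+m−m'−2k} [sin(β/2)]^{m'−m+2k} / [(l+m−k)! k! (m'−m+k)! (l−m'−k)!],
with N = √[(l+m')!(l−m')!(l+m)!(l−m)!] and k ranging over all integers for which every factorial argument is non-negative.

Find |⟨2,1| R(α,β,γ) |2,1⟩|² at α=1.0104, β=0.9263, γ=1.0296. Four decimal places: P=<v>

P=0.0260

D^2_{1,1}(1.0104,0.9263,1.0296) = e^{-i·1·1.0104}·d^2_{1,1}(0.9263)·e^{-i·1·1.0296}. Compute d first:
Half-angle: c=0.894650, s=0.446768. N=√(6·1·6·1)=6.000000
Admissible k: 0..1 (factorial args all ≥0)
  k=0: (−1)^0·6.0000/(6)·0.8946^4·0.4468^0 = +0.640637
  k=1: (−1)^1·6.0000/(2)·0.8946^2·0.4468^2 = -0.479283
d^2_{1,1}(0.9263) = +0.640637 -0.479283 = +0.161354
|D^2_{1,1}|² = |d^2_{1,1}(β)|² = (+0.161354)² = 0.026035 (the z-rotation phases have unit modulus)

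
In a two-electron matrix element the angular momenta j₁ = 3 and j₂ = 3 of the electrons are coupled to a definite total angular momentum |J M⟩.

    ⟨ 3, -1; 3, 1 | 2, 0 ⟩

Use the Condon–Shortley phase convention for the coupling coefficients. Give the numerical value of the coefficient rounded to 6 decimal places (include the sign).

√[5·4!2!2!/9! · 2!4!4!2!2!2!] = √(256/21)
  +(−1)^2/∏(2,2,2,2,0,0)! = 1/16  (running 1/16)
  +(−1)^3/∏(3,1,1,1,1,1)! = -1/6  (running -5/48)
  +(−1)^4/∏(4,0,0,0,2,2)! = 1/96  (running -3/32)
⟨..|..⟩ = √(256/21)·(-3/32) = -0.327327

-0.327327  (= −√(3/28))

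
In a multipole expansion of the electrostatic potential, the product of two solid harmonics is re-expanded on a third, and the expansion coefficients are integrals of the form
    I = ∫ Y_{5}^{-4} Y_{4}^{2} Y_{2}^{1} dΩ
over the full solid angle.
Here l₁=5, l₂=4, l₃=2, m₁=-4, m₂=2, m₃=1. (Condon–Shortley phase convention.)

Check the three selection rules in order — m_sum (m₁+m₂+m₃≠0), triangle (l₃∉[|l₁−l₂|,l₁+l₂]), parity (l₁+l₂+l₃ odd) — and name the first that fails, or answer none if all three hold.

Σmᵢ = -1  ✗
l₃∈[|l₁−l₂|,l₁+l₂]=[1,9], have l₃=2
Σlᵢ = 11 ⇒ odd

m_sum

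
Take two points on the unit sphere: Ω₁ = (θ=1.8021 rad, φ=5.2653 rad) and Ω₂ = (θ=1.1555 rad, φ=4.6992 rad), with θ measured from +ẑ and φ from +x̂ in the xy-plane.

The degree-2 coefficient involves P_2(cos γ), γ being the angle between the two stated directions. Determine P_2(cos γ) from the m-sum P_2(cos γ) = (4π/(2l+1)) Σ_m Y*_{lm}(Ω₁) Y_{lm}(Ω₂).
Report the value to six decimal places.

Expand P_2 via completeness: Σ_{m} conj(Y_{2,m}) at Ω₁ times Y_{2,m} at Ω₂ —
  m=-2: Y*=-0.164103-0.327120i  Y=-0.323284-0.008530i  product +0.050262+0.107152i
  m=-1: Y*=-0.090532+0.146702i  Y=-0.003761+0.285173i  product -0.041495-0.026369i
  m=+0: Y*=-0.265666-0.000000i  Y=-0.161372+0.000000i  product +0.042871+0.000000i
  m=+1: Y*=+0.090532+0.146702i  Y=+0.003761+0.285173i  product -0.041495+0.026369i
  m=+2: Y*=-0.164103+0.327120i  Y=-0.323284+0.008530i  product +0.050262-0.107152i
Total Σ_m = +0.060404+0.000000i. Multiply by 2.513274: +0.151813+0.000000i. P_2(cos γ) = 0.151813

0.151813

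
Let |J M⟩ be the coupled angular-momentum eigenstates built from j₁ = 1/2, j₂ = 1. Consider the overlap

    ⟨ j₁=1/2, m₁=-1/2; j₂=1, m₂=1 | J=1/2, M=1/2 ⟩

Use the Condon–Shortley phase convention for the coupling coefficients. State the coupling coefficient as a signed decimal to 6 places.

j₁+j₂−J=1  J+j₁−j₂=0  J−j₁+j₂=1  j₁+j₂+J+1=3
(j₁±m₁, j₂±m₂, J±M) = (0,1,2,0,1,0)
P² = 2/3
sum k=1..1:
  [1] −1/1 = -1
S = -1
C² = P²·S² = 2/3 ; C = -0.816497

-0.816497  (= −√(2/3))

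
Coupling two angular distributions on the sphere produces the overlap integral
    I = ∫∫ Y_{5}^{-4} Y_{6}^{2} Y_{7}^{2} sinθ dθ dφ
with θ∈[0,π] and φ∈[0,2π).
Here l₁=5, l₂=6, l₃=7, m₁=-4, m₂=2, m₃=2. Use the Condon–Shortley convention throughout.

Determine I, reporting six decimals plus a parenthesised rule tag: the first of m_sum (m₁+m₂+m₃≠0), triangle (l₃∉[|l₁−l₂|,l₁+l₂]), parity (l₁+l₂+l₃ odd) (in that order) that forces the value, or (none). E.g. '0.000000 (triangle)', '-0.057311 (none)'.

m-sum 0 ✓  L=18 even ✓  1≤7≤11 ✓
Π(2lᵢ+1) = 11×13×15 = 2145
triangle coeff Δ(5,6,7) = 1/174594420
Σ_t [0,4]: t=0:+1/4147200 t=1:−1/207360 t=2:+1/82944 t=3:−1/207360 t=4:+1/4147200 = 1/345600
(3j)²=420/46189 [(5 6 7; 0 0 0)], sign=-1
Σ_t [3,4]: t=3:−1/3110400 t=4:+1/1658880 = 7/24883200
(3j)²=4802/692835 [(5 6 7; -4 2 2)], sign=-1
⇒ 4πI² = 2016840/14919047
I = (+1)√(2016840/14919047/(4π)) = 0.10371946
No selection rule forces the value: the integral is nonzero (none).

0.103719 (none)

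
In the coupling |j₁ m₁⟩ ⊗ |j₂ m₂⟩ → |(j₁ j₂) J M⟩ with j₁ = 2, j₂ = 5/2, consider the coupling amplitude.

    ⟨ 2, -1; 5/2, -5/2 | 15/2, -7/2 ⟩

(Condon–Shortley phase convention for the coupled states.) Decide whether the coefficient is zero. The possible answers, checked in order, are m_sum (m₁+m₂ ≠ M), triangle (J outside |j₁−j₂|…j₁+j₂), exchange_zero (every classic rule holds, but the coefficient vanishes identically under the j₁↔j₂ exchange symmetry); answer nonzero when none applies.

m-sum: m₁+m₂ = -1+(-5/2) = -7/2, M = -7/2  ✓
triangle: need |j₁−j₂| ≤ J ≤ j₁+j₂, i.e. J ∈ [1/2, 9/2]; J = 15/2 is outside ✗ ⇒ coefficient is 0

triangle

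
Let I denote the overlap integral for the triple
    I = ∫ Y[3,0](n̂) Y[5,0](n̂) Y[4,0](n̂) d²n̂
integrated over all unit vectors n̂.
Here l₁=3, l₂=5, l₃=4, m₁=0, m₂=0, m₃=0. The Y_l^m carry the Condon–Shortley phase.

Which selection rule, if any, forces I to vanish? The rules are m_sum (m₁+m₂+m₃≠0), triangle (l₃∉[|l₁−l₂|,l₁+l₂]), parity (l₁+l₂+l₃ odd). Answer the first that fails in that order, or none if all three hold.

none

m₁+m₂+m₃ = 0 + 0 + 0 = 0  ✓
triangle: |3−5|=2 ≤ l₃=4 ≤ 3+5=8  ✓
parity: l₁+l₂+l₃ = 12 is even  ✓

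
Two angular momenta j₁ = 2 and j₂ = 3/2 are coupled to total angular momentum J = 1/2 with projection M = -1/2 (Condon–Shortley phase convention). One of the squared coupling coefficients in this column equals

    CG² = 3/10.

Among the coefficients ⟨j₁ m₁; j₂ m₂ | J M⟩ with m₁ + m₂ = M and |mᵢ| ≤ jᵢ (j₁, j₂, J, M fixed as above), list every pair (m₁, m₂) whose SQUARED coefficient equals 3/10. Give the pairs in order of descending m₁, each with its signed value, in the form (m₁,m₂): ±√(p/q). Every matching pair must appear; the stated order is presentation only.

(-1,1/2): +√(3/10)

Admissible pairs with m₁+m₂ = M = -1/2: (-2,3/2), (-1,1/2), (0,-1/2), (1,-3/2)
  (m₁,m₂)=(1,-3/2): CG² = 1/10, CG = +√(1/10)
  (m₁,m₂)=(0,-1/2): CG² = 1/5, CG = −√(1/5)
  (m₁,m₂)=(-1,1/2): CG² = 3/10, CG = +√(3/10)   ← matches the target
  (m₁,m₂)=(-2,3/2): CG² = 2/5, CG = −√(2/5)
Pairs with CG² = 3/10: (-1,1/2): +√(3/10)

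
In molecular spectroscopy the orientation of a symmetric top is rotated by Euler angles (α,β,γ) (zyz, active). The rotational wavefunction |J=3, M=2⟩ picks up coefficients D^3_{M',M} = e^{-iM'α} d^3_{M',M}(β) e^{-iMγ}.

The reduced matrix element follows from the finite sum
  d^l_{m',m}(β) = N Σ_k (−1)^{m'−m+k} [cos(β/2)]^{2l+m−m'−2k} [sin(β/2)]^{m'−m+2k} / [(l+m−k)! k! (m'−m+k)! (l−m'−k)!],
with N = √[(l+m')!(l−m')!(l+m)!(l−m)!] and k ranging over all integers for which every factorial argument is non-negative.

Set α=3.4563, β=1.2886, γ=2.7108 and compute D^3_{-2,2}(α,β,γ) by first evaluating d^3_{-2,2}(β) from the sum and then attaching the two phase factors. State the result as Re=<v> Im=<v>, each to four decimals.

Re=0.0294 Im=0.3679

First d^3_{-2,2}(β=1.2886), then the phase factors e^{-i(-2)α} and e^{-i(2)γ}:
With c≡cos(β/2)=0.799520 and s≡sin(β/2)=0.600639, N=[1·120·120·1]^{1/2}=120.000000
k∈{4,5} keeps every argument non-negative
  k=4: (−1)^0·120.0000/(24)·0.7995^2·0.6006^4 = +0.415990
  k=5: (−1)^1·120.0000/(120)·0.7995^0·0.6006^6 = -0.046955
d^3_{-2,2}(1.2886) = +0.415990 -0.046955 = +0.369035
D = (+0.808372+0.588672i)·(+0.369035)·(+0.651235+0.758876i) = +0.029416+0.367861i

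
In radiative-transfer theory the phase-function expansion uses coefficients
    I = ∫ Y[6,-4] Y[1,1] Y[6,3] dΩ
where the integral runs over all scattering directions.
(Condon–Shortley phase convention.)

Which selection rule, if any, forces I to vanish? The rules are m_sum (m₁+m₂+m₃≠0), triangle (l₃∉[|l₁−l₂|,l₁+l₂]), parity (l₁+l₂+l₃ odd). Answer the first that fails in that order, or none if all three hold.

azimuthal sum: -4 + 1 + 3 = 0  ✓
5 ≤ 6 ≤ 7 (triangle on l)  ✓
L = 6 + 1 + 6 = 13 (odd)  ✗

parity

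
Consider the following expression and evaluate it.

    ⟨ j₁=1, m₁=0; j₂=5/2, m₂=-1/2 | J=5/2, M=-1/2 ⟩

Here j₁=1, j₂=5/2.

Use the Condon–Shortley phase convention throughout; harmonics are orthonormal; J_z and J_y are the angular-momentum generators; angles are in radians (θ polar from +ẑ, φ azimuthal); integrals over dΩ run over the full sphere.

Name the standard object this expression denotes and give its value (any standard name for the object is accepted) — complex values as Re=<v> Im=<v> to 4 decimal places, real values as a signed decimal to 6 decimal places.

Clebsch–Gordan coefficient, +√(1/35) ≈ +0.169031

This is a Clebsch–Gordan (vector-coupling) coefficient.
j₁+j₂−J=1  J+j₁−j₂=1  J−j₁+j₂=4  j₁+j₂+J+1=7
(j₁±m₁, j₂±m₂, J±M) = (1,1,2,3,2,3)
P² = 144/35
sum k=0..1:
  [0] +1/4 = 1/4
  [1] −1/6 = -1/6
S = 1/12
C² = P²·S² = 1/35 ; C = +0.169031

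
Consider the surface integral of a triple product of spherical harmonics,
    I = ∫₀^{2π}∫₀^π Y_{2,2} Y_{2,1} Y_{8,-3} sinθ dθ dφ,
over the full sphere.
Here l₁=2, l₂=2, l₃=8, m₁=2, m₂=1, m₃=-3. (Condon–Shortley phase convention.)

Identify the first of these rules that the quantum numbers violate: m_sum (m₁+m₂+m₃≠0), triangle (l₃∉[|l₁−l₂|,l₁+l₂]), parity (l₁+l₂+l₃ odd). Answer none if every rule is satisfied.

triangle

m₁+m₂+m₃ = 2 + 1 − 3 = 0  ✓
triangle: need |l₁−l₂| ≤ l₃ ≤ l₁+l₂ = [0,4]; l₃=8 is outside  ✗
parity: l₁+l₂+l₃ = 12 is even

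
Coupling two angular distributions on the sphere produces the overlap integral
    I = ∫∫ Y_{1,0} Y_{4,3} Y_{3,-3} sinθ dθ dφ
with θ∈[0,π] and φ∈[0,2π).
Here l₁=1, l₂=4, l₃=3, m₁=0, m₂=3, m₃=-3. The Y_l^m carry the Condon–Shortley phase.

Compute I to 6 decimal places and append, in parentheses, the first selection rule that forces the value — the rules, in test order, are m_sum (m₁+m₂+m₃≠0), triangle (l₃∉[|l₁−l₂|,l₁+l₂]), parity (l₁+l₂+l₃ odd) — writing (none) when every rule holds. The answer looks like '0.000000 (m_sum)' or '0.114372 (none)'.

Rules hold: Σm=0, L=8 even, 3≤3≤5.
N = 3·9·7 = 189
Δ = 2!·0!·6!/9! = 1/252
Racah Σ t=1..1: t=1:−1/36 = -1/36
⇒ 3j(1 4 3; 0 0 0)² = 4/63, sgn +1
Racah Σ t=1..1: t=1:−1/720 = -1/720
⇒ 3j(1 4 3; 0 3 -3)² = 1/36, sgn -1
4πI² = N·(3j₀)²·(3jₘ)² = 1/3
I = -1·√(0.333333/4π) = -0.16286750
No selection rule forces the value: the integral is nonzero (none).

-0.162868 (none)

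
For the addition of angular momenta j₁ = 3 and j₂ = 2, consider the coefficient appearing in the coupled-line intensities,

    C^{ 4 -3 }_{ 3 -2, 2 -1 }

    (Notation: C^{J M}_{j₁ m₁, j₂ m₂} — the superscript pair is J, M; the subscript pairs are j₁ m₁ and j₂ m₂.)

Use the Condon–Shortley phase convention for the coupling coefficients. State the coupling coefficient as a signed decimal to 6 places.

j₁+j₂−J=1  J+j₁−j₂=5  J−j₁+j₂=3  j₁+j₂+J+1=10
(j₁±m₁, j₂±m₂, J±M) = (1,5,1,3,1,7)
P² = 6480
sum k=0..1:
  [0] +1/240 = 1/240
  [1] −1/144 = -1/144
S = -1/360
C² = P²·S² = 1/20 ; C = -0.223607

-0.223607  (= −√(1/20))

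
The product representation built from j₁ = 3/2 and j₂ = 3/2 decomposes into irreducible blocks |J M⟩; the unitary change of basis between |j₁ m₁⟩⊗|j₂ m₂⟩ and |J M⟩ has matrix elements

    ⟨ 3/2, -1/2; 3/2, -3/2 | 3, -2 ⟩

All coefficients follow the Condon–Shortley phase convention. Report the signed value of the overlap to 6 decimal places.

+0.707107  (= +√(1/2))

j₁+j₂−J=0  J+j₁−j₂=3  J−j₁+j₂=3  j₁+j₂+J+1=7
(j₁±m₁, j₂±m₂, J±M) = (1,2,0,3,1,5)
P² = 72
sum k=0..0:
  [0] +1/12 = 1/12
S = 1/12
C² = P²·S² = 1/2 ; C = +0.707107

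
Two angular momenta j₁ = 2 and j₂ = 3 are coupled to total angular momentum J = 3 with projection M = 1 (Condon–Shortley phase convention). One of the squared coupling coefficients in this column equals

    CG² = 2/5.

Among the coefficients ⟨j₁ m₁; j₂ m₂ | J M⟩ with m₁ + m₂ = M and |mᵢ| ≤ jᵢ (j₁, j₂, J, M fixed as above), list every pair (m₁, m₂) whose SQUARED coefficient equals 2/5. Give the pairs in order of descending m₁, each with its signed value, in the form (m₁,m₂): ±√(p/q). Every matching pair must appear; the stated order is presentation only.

Admissible pairs with m₁+m₂ = M = 1: (-2,3), (-1,2), (0,1), (1,0), (2,-1)
  (m₁,m₂)=(2,-1): CG² = 2/5, CG = +√(2/5)   ← matches the target
  (m₁,m₂)=(1,0): CG² = 1/30, CG = −√(1/30)
  (m₁,m₂)=(0,1): CG² = 3/20, CG = −√(3/20)
  (m₁,m₂)=(-1,2): CG² = 1/4, CG = +√(1/4)
  (m₁,m₂)=(-2,3): CG² = 1/6, CG = +√(1/6)
Pairs with CG² = 2/5: (2,-1): +√(2/5)

(2,-1): +√(2/5)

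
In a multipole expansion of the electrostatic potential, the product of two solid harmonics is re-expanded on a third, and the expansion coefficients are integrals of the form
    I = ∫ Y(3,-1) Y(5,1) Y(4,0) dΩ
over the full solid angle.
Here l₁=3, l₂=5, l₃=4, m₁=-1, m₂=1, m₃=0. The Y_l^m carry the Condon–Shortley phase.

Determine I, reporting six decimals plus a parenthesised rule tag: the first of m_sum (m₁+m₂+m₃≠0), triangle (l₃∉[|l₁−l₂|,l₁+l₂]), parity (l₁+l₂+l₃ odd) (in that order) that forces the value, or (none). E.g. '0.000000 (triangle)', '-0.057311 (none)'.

-0.086020 (none)

Rules hold: Σm=0, L=12 even, 2≤4≤8.
N = 7·11·9 = 693
Δ = 4!·2!·6!/13! = 1/180180
Racah Σ t=1..3: t=1:−1/576 t=2:+1/144 t=3:−1/576 = 1/288
⇒ 3j(3 5 4; 0 0 0)² = 20/1001, sgn +1
Racah Σ t=2..4: t=2:+1/384 t=3:−1/216 t=4:+1/2304 = -11/6912
⇒ 3j(3 5 4; -1 1 0)² = 11/1638, sgn -1
4πI² = N·(3j₀)²·(3jₘ)² = 110/1183
I = -1·√(0.0929839/4π) = -0.08601992
No selection rule forces the value: the integral is nonzero (none).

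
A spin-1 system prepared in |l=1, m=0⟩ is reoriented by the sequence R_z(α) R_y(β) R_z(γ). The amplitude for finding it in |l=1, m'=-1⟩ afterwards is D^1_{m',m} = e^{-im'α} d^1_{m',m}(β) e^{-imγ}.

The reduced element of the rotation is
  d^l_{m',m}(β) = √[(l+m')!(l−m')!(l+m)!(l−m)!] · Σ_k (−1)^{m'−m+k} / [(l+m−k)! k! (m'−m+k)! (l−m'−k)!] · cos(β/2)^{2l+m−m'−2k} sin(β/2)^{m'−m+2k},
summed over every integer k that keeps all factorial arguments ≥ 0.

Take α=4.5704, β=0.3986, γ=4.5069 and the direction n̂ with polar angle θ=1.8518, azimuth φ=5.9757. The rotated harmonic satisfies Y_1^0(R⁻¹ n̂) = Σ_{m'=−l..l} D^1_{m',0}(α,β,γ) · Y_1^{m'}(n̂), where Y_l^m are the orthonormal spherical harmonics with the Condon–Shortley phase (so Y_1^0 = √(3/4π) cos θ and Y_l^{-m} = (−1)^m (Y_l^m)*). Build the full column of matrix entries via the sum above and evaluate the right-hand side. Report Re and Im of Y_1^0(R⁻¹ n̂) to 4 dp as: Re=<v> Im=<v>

Re=-0.0949 Im=0.0000

Need the full column D^1_{m',0} for m'=−1..1 at α=4.5704, β=0.3986, γ=4.5069.
cos(β/2)=0.980205, sin(β/2)=0.197983
d^1_{-1,0}: single k=1 term ⇒ +0.274448;  D = -0.038838-0.271686i
d^1_{0,0}: k∈[0..1] ⇒ +0.960803 -0.039197 = +0.921605;  D = +0.921605+0.000000i
d^1_{1,0}: single k=0 term ⇒ -0.274448;  D = +0.038838-0.271686i
Y_1^{m'}(θ=1.8518,φ=5.9757) and Σ D·Y over m':
  (-0.0388-0.2717i)·(+0.3164+0.1005i)  (+0.9216+0.0000i)·(-0.1355+0.0000i)  (+0.0388-0.2717i)·(-0.3164+0.1005i)
Y_1^0(R⁻¹ n̂) = -0.094860+0.000000i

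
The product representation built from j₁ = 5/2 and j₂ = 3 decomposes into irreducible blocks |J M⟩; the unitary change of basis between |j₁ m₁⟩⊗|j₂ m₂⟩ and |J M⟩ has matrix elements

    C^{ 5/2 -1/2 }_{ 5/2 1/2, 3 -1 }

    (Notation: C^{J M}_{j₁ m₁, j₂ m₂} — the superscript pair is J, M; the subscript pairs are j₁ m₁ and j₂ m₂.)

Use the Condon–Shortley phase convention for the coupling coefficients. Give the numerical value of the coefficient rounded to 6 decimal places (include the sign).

−√(8/35) = -0.478091

j₁+j₂−J=3  J+j₁−j₂=2  J−j₁+j₂=3  j₁+j₂+J+1=9
(j₁±m₁, j₂±m₂, J±M) = (3,2,2,4,2,3)
P² = 288/35
sum k=0..2:
  [0] +1/24 = 1/24
  [1] −1/4 = -1/4
  [2] +1/24 = 1/24
S = -1/6
C² = P²·S² = 8/35 ; C = -0.478091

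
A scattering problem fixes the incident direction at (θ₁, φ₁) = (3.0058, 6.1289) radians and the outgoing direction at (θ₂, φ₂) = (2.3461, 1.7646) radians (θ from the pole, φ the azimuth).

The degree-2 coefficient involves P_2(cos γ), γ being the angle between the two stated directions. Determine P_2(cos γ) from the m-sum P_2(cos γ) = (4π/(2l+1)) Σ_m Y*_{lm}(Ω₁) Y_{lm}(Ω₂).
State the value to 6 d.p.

Summing Y*_{l m}(θ₁,φ₁)·Y_{l m}(θ₂,φ₂) over m ∈ [−2, 2]; prefactor 4π/(2·2+1) = 2.513274:
  m=-2: Y*=+0.006745-0.002150i  Y=-0.182419+0.074475i  product -0.001070+0.000894i
  m=-1: Y*=-0.102391+0.015924i  Y=+0.074378+0.378965i  product -0.013650-0.037618i
  m=+0: Y*=+0.613443-0.000000i  Y=+0.148145+0.000000i  product +0.090879+0.000000i
  m=+1: Y*=+0.102391+0.015924i  Y=-0.074378+0.378965i  product -0.013650+0.037618i
  m=+2: Y*=+0.006745+0.002150i  Y=-0.182419-0.074475i  product -0.001070-0.000894i
Total Σ_m = +0.061438+0.000000i. Multiply by 2.513274: +0.154410+0.000000i. P_2(cos γ) = 0.154410

0.154410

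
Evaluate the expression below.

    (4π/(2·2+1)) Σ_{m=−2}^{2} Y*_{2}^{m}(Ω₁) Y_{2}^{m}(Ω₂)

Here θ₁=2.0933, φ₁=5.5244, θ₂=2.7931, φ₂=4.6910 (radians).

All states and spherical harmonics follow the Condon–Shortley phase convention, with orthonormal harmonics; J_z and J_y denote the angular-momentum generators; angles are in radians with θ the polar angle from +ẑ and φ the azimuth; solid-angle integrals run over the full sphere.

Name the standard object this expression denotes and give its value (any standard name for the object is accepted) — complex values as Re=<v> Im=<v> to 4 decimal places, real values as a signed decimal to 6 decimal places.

This sum is the spherical-harmonic addition theorem: it equals the Legendre polynomial P_l(cos γ) of the angle γ between the two directions.
Addition theorem: P_2(cos γ) = (4π/5) Σ_m Y*_{lm}(Ω₁) Y_{lm}(Ω₂), m = −2…2:
  m=-2: Y*=0.01543 - 0.28966j  Y=-0.04500 - 0.00193j  product -0.00125 + 0.01301j
  m=-1: Y*=-0.24245 + 0.22987j  Y=0.00530 - 0.24790j  product 0.05570 + 0.06132j
  m=+0: Y*=-0.07974 + 0.00000j  Y=0.52045 + 0.00000j  product -0.04150 + 0.00000j
  m=+1: Y*=0.24245 + 0.22987j  Y=-0.00530 - 0.24790j  product 0.05570 - 0.06132j
  m=+2: Y*=0.01543 + 0.28966j  Y=-0.04500 + 0.00193j  product -0.00125 - 0.01301j
Σ over m = 0.06739 - 0.00000j; ×(4π/5) → 0.16937 - 0.00000j. Real part: 0.169370

Legendre polynomial (addition theorem), +0.169370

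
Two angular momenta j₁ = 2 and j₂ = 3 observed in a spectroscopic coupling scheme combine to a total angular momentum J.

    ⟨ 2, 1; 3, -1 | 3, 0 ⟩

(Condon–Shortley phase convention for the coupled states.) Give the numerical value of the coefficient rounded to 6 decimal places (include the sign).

j₁+j₂−J=2  J+j₁−j₂=2  J−j₁+j₂=4  j₁+j₂+J+1=9
(j₁±m₁, j₂±m₂, J±M) = (3,1,2,4,3,3)
P² = 96/5
sum k=0..1:
  [0] +1/8 = 1/8
  [1] −1/12 = -1/12
S = 1/24
C² = P²·S² = 1/30 ; C = +0.182574

+√(1/30) = +0.182574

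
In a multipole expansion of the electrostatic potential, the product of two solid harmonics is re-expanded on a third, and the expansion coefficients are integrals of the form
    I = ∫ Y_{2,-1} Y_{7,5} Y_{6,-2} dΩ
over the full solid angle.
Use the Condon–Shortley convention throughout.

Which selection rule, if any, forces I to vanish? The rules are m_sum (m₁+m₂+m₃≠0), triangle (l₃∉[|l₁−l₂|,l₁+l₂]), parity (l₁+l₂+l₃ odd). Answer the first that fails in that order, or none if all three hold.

Σmᵢ = 2  ✗
l₃∈[|l₁−l₂|,l₁+l₂]=[5,9], have l₃=6
Σlᵢ = 15 ⇒ odd

m_sum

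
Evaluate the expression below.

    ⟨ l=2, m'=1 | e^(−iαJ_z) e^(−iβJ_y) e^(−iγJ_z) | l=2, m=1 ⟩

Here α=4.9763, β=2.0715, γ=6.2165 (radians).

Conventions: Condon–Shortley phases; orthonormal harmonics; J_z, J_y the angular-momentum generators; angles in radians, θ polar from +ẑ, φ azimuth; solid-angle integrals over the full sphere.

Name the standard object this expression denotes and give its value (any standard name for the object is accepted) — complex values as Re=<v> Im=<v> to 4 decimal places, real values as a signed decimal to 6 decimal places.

This is a Wigner D-matrix element — the rotation-matrix element ⟨l m'| R(α,β,γ) |l m⟩ in the angular-momentum basis.
Split into d^2_{1,1}(β=2.0715) × two z-phases.
c=cos(2.071500/2)=0.509881, s=sin(2.071500/2)=0.860245; N=√[6·1·6·1]=6.000000
Admissible k: 0..1 (factorial args all ≥0)
  k=0: (−1)^0·6.0000/(6)·0.5099^4·0.8602^0 = +0.067589
  k=1: (−1)^1·6.0000/(2)·0.5099^2·0.8602^2 = -0.577169
d^2_{1,1}(2.0715) = +0.067589 -0.577169 = -0.509580
Attach z-rotation phases: D = e^{-i(1)(4.9763)}·(-0.509580)·e^{-i(1)(6.2165)} = -0.099852-0.499702i

Wigner D-matrix element, Re=-0.0999 Im=-0.4997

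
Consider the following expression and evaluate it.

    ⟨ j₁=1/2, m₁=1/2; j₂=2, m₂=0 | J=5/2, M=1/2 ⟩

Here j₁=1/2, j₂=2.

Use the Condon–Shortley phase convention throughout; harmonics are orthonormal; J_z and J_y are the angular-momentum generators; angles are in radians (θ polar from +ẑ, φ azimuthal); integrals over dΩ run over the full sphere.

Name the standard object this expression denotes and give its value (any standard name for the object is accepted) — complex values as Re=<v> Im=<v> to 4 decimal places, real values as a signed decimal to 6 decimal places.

Clebsch–Gordan coefficient, +√(3/5) ≈ +0.774597

This is a Clebsch–Gordan (vector-coupling) coefficient.
√[6·0!1!4!/6! · 1!0!2!2!3!2!] = √(48/5)
  +(−1)^0/∏(0,0,0,2,1,2)! = 1/4  (running 1/4)
⟨..|..⟩ = √(48/5)·(1/4) = +0.774597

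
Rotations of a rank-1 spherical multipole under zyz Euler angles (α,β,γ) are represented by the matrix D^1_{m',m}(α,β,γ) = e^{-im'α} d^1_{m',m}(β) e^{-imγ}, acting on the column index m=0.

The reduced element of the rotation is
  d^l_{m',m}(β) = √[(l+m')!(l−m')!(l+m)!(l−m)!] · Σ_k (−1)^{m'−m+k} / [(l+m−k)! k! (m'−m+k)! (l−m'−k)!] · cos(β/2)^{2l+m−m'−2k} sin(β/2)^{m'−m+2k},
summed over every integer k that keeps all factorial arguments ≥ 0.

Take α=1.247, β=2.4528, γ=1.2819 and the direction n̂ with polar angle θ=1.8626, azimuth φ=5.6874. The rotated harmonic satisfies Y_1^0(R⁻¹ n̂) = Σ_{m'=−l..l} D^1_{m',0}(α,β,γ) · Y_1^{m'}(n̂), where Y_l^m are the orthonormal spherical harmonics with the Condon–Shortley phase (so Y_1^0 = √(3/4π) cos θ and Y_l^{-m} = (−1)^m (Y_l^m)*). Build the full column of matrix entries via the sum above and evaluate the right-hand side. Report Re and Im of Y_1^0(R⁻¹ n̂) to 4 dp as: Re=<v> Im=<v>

Need the full column D^1_{m',0} for m'=−1..1 at α=1.2470, β=2.4528, γ=1.2819.
cos(β/2)=0.337629, sin(β/2)=0.941279
d^1_{-1,0}: single k=1 term ⇒ +0.449441;  D = +0.142998+0.426086i
d^1_{0,0}: k∈[0..1] ⇒ +0.113993 -0.886007 = -0.772014;  D = -0.772014+0.000000i
d^1_{1,0}: single k=0 term ⇒ -0.449441;  D = -0.142998+0.426086i
Y_1^{m'}(θ=1.8626,φ=5.6874) and Σ D·Y over m':
  (+0.1430+0.4261i)·(+0.2739+0.1857i)  (-0.7720+0.0000i)·(-0.1406+0.0000i)  (-0.1430+0.4261i)·(-0.2739+0.1857i)
Y_1^0(R⁻¹ n̂) = +0.028611+0.000000i

Re=0.0286 Im=0.0000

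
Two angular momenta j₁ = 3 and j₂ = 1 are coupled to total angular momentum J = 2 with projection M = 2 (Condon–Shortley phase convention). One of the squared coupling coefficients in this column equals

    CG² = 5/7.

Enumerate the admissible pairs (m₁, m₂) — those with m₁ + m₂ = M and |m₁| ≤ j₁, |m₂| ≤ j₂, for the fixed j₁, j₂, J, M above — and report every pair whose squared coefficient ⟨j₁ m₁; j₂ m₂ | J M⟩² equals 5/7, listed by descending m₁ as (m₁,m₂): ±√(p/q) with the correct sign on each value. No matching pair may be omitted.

(3,-1): +√(5/7)

Admissible pairs with m₁+m₂ = M = 2: (1,1), (2,0), (3,-1)
  (m₁,m₂)=(3,-1): CG² = 5/7, CG = +√(5/7)   ← matches the target
  (m₁,m₂)=(2,0): CG² = 5/21, CG = −√(5/21)
  (m₁,m₂)=(1,1): CG² = 1/21, CG = +√(1/21)
Pairs with CG² = 5/7: (3,-1): +√(5/7)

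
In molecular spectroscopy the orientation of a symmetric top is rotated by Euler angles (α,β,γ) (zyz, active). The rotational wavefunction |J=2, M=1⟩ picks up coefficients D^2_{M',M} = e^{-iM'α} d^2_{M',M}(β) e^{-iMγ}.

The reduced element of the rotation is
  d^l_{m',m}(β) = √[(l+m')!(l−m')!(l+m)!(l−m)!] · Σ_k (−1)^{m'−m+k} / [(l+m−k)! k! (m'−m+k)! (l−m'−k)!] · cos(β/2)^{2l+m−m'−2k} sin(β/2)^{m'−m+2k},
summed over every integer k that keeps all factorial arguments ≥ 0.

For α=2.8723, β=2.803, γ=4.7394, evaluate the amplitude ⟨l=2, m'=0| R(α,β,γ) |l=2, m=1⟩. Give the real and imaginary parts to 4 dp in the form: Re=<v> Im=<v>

Re=-0.0104 Im=-0.3836

D^2_{0,1}(2.8723,2.8030,4.7394) = e^{-i·0·2.8723}·d^2_{0,1}(2.8030)·e^{-i·1·4.7394}. Compute d first:
Half-angle: c=0.168489, s=0.985704. N=√(2·2·6·1)=4.898979
Admissible k: 1..2 (factorial args all ≥0)
  k=1: (−1)^0·4.8990/(2)·0.1685^3·0.9857^1 = +0.011549
  k=2: (−1)^1·4.8990/(2)·0.1685^1·0.9857^3 = -0.395262
d^2_{0,1}(2.8030) = +0.011549 -0.395262 = -0.383714
Attach z-rotation phases: D = e^{-i(0)(2.8723)}·(-0.383714)·e^{-i(1)(4.7394)} = -0.010363-0.383574i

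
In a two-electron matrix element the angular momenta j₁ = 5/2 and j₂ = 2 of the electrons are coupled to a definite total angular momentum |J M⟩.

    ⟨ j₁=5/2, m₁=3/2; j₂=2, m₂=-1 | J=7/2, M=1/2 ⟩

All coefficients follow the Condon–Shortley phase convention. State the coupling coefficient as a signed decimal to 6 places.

+0.619780  (= +√(121/315))

j₁+j₂−J=1  J+j₁−j₂=4  J−j₁+j₂=3  j₁+j₂+J+1=9
(j₁±m₁, j₂±m₂, J±M) = (4,1,1,3,4,3)
P² = 2304/35
sum k=0..1:
  [0] +1/12 = 1/12
  [1] −1/144 = -1/144
S = 11/144
C² = P²·S² = 121/315 ; C = +0.619780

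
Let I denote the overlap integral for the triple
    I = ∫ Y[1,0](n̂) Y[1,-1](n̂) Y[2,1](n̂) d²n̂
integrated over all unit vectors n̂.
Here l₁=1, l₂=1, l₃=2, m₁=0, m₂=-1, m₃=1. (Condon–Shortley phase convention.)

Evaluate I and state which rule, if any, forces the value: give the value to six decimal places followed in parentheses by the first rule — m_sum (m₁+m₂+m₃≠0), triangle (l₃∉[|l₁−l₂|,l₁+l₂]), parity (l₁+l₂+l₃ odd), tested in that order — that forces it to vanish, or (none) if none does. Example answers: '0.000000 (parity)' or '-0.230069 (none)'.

-0.218510 (none)

m-sum 0 ✓  L=4 even ✓  0≤2≤2 ✓
Π(2lᵢ+1) = 3×3×5 = 45
triangle coeff Δ(1,1,2) = 1/30
Σ_t [0,0]: t=0:+1/1 = 1/1
(3j)²=2/15 [(1 1 2; 0 0 0)], sign=+1
Σ_t [0,0]: t=0:+1/2 = 1/2
(3j)²=1/10 [(1 1 2; 0 -1 1)], sign=-1
⇒ 4πI² = 3/5
I = (-1)√(3/5/(4π)) = -0.21850969
No selection rule forces the value: the integral is nonzero (none).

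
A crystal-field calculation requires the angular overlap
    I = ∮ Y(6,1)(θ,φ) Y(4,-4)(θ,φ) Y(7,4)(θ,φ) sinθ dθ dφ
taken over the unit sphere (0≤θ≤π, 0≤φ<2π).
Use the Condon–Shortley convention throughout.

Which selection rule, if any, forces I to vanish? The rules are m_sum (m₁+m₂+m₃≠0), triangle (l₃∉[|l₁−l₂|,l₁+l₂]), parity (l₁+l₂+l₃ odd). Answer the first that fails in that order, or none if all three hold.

m_sum

m₁+m₂+m₃ = 1 − 4 + 4 = 1  ✗
triangle: |6−4|=2 ≤ l₃=7 ≤ 6+4=10
parity: l₁+l₂+l₃ = 17 is odd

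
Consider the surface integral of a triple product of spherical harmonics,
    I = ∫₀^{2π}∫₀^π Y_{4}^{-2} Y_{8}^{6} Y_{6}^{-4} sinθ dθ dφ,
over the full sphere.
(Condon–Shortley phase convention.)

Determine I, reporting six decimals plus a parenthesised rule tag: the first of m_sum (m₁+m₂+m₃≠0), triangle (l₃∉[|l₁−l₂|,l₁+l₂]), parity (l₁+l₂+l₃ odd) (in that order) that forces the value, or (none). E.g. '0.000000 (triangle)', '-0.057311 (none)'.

m-sum 0 ✓  L=18 even ✓  4≤6≤12 ✓
Π(2lᵢ+1) = 9×17×13 = 1989
triangle coeff Δ(4,8,6) = 1/23279256
Σ_t [2,4]: t=2:+1/1658880 t=3:−1/518400 t=4:+1/1658880 = -1/1382400
(3j)²=504/46189 [(4 8 6; 0 0 0)], sign=-1
Σ_t [4,6]: t=4:+1/348364800 t=5:−1/43545600 t=6:+1/116121600 = -1/87091200
(3j)²=10/969 [(4 8 6; -2 6 -4)], sign=-1
⇒ 4πI² = 15120/67507
I = (+1)√(15120/67507/(4π)) = 0.13350470
No selection rule forces the value: the integral is nonzero (none).

0.133505 (none)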